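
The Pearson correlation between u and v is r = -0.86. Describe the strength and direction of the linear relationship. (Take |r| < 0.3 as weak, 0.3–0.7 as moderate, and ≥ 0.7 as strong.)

r = -0.86 < 0 so the relationship is negative.
|r| = 0.86, which falls in the strong range.

strong negative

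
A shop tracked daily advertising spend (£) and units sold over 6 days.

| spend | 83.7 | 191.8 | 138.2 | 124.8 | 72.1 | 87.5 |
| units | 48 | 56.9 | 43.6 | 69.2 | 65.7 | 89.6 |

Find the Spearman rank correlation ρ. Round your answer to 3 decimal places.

Rank spend: 2, 6, 5, 4, 1, 3
Rank units: 2, 3, 1, 5, 4, 6
d = rank(spend) − rank(units): 0, 3, 4, -1, -3, -3; Σd² = 44
ρ = 1 − 6Σd² / [n(n²−1)] = 1 − 6×44 / (6×35) = 1 − 264/210 ≈ -0.257

-0.257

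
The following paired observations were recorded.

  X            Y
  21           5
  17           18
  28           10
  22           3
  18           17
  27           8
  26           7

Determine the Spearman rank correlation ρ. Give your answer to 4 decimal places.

Rank X: 3, 1, 7, 4, 2, 6, 5
Rank Y: 2, 7, 5, 1, 6, 4, 3
d = rank(X) − rank(Y): 1, -6, 2, 3, -4, 2, 2; Σd² = 74
ρ = 1 − 6Σd² / [n(n²−1)] = 1 − 6×74 / (7×48) = 1 − 444/336 ≈ -0.3214

-0.3214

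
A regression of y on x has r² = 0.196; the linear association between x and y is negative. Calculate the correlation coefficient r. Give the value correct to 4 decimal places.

|r| = √0.196 = 0.4427
The association is negative, so r = −0.4427.

-0.4427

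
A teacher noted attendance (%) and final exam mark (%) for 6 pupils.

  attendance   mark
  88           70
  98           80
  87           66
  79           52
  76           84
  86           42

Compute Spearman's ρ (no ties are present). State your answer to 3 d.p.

0.086

Rank attendance: 5, 6, 4, 2, 1, 3
Rank mark: 4, 5, 3, 2, 6, 1
d = rank(attendance) − rank(mark): 1, 1, 1, 0, -5, 2; Σd² = 32
ρ = 1 − 6Σd² / [n(n²−1)] = 1 − 6×32 / (6×35) = 1 − 192/210 ≈ 0.086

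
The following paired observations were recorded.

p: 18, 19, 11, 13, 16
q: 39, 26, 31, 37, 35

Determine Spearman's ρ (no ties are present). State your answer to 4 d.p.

-0.1000

Rank p: 4, 5, 1, 2, 3
Rank q: 5, 1, 2, 4, 3
d = rank(p) − rank(q): -1, 4, -1, -2, 0; Σd² = 22
ρ = 1 − 6Σd² / [n(n²−1)] = 1 − 6×22 / (5×24) = 1 − 132/120 ≈ -0.1000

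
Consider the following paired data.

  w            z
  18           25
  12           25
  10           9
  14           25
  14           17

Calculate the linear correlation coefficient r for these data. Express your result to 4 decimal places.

n = 5, Σw = 68, Σz = 101, Σw² = 960, Σz² = 2245, Σwz = 1428
nΣwz − ΣwΣz = 7140 − 6868 = 272
nΣw² − (Σw)² = 4800 − 4624 = 176; nΣz² − (Σz)² = 11225 − 10201 = 1024
r = 272 / √(176 × 1024) = 272 / 424.5280 ≈ 0.6407

0.6407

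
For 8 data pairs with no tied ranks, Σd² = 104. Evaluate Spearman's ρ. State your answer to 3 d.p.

ρ = 1 − 6Σd² / [n(n²−1)] = 1 − 6×104 / (8×63)
  = 1 − 624/504 = 1 − 1.2381 ≈ -0.238

-0.238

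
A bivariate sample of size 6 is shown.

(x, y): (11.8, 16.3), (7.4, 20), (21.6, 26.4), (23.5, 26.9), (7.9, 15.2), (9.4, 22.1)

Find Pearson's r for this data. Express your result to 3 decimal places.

n = 6, Σx = 81.6, Σy = 126.9, Σx² = 1363.58, Σy² = 2805.71, Σxy = 1870.55
nΣxy − ΣxΣy = 11223.3 − 10355.04 = 868.26
nΣx² − (Σx)² = 8181.48 − 6658.56 = 1522.92; nΣy² − (Σy)² = 16834.26 − 16103.61 = 730.65
r = 868.26 / √(1522.92 × 730.65) = 868.26 / 1054.8562 ≈ 0.823

0.823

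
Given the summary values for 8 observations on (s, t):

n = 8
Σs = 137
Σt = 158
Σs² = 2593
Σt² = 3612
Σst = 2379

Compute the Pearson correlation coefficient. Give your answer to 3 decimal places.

r = (nΣst − ΣsΣt) / √[(nΣs² − (Σs)²)(nΣt² − (Σt)²)]
Numerator: 8×2379 − 137×158 = -2614
Denominator: √[(20744 − 18769)(28896 − 24964)] = √[1975 × 3932] = 2786.7006
r = -2614 / 2786.7006 ≈ -0.938

-0.938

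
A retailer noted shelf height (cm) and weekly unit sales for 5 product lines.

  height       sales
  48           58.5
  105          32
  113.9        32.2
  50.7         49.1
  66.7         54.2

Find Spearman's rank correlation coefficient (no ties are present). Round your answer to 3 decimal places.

Rank height: 1, 4, 5, 2, 3
Rank sales: 5, 1, 2, 3, 4
d = rank(height) − rank(sales): -4, 3, 3, -1, -1; Σd² = 36
ρ = 1 − 6Σd² / [n(n²−1)] = 1 − 6×36 / (5×24) = 1 − 216/120 ≈ -0.800

-0.800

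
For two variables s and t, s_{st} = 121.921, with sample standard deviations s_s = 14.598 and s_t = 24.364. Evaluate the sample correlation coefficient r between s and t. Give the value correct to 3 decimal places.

0.343

r = Cov(s,t) / (s_s · s_t) = 121.921 / (14.598 × 24.364)
  = 121.921 / 355.6657 ≈ 0.343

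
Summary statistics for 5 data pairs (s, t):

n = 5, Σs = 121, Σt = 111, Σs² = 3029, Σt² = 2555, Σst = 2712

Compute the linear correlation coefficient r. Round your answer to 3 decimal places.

0.270

r = (nΣst − ΣsΣt) / √[(nΣs² − (Σs)²)(nΣt² − (Σt)²)]
Numerator: 5×2712 − 121×111 = 129
Denominator: √[(15145 − 14641)(12775 − 12321)] = √[504 × 454] = 478.3472
r = 129 / 478.3472 ≈ 0.270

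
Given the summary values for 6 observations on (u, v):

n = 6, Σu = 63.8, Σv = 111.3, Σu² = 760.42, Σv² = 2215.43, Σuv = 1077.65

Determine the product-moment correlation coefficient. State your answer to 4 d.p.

-0.9517

r = (nΣuv − ΣuΣv) / √[(nΣu² − (Σu)²)(nΣv² − (Σv)²)]
Numerator: 6×1077.65 − 63.8×111.3 = -635.04
Denominator: √[(4562.52 − 4070.44)(13292.58 − 12387.69)] = √[492.08 × 904.89] = 667.2917
r = -635.04 / 667.2917 ≈ -0.9517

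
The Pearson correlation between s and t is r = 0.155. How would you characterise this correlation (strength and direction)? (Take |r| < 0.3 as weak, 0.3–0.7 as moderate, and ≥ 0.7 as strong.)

r = 0.155 > 0 so the relationship is positive.
|r| = 0.155, which falls in the weak range.

weak positive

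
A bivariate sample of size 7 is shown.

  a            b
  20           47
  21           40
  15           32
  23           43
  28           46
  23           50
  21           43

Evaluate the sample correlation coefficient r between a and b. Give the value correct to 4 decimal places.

n = 7, Σa = 151, Σb = 301, Σa² = 3349, Σb² = 13147, Σab = 6590
nΣab − ΣaΣb = 46130 − 45451 = 679
nΣa² − (Σa)² = 23443 − 22801 = 642; nΣb² − (Σb)² = 92029 − 90601 = 1428
r = 679 / √(642 × 1428) = 679 / 957.4842 ≈ 0.7092

0.7092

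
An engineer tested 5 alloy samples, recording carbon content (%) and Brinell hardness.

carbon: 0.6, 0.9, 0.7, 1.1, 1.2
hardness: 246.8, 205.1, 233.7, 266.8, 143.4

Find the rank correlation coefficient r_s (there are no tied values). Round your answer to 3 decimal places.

Rank carbon: 1, 3, 2, 4, 5
Rank hardness: 4, 2, 3, 5, 1
d = rank(carbon) − rank(hardness): -3, 1, -1, -1, 4; Σd² = 28
ρ = 1 − 6Σd² / [n(n²−1)] = 1 − 6×28 / (5×24) = 1 − 168/120 ≈ -0.400

-0.400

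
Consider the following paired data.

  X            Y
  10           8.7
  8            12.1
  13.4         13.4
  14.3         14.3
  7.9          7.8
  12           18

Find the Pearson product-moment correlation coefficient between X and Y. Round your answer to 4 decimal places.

n = 6, ΣX = 65.6, ΣY = 74.3, ΣX² = 754.46, ΣY² = 990.99, ΣXY = 845.47
nΣXY − ΣXΣY = 5072.82 − 4874.08 = 198.74
nΣX² − (ΣX)² = 4526.76 − 4303.36 = 223.4; nΣY² − (ΣY)² = 5945.94 − 5520.49 = 425.45
r = 198.74 / √(223.4 × 425.45) = 198.74 / 308.2946 ≈ 0.6446

0.6446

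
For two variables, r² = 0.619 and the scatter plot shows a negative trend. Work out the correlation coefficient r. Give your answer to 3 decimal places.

|r| = √0.619 = 0.787
The association is negative, so r = −0.787.

-0.787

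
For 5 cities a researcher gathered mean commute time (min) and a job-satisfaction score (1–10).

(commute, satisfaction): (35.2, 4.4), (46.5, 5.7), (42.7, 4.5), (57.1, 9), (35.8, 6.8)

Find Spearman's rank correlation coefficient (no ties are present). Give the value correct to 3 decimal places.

0.700

Rank commute: 1, 4, 3, 5, 2
Rank satisfaction: 1, 3, 2, 5, 4
d = rank(commute) − rank(satisfaction): 0, 1, 1, 0, -2; Σd² = 6
ρ = 1 − 6Σd² / [n(n²−1)] = 1 − 6×6 / (5×24) = 1 − 36/120 ≈ 0.700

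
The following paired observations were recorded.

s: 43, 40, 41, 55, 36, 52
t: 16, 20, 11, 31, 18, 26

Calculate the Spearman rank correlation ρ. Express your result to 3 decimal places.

Rank s: 4, 2, 3, 6, 1, 5
Rank t: 2, 4, 1, 6, 3, 5
d = rank(s) − rank(t): 2, -2, 2, 0, -2, 0; Σd² = 16
ρ = 1 − 6Σd² / [n(n²−1)] = 1 − 6×16 / (6×35) = 1 − 96/210 ≈ 0.543

0.543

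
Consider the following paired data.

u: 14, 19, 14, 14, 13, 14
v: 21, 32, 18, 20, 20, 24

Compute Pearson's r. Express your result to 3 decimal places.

n = 6, Σu = 88, Σv = 135, Σu² = 1314, Σv² = 3165, Σuv = 2030
nΣuv − ΣuΣv = 12180 − 11880 = 300
nΣu² − (Σu)² = 7884 − 7744 = 140; nΣv² − (Σv)² = 18990 − 18225 = 765
r = 300 / √(140 × 765) = 300 / 327.2614 ≈ 0.917

0.917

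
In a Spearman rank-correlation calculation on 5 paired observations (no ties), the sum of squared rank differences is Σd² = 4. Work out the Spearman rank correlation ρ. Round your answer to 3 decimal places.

0.800

ρ = 1 − 6Σd² / [n(n²−1)] = 1 − 6×4 / (5×24)
  = 1 − 24/120 = 1 − 0.2000 ≈ 0.800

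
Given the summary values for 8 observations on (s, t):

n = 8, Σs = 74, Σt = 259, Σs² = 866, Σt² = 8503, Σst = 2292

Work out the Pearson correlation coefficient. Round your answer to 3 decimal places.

-0.709

r = (nΣst − ΣsΣt) / √[(nΣs² − (Σs)²)(nΣt² − (Σt)²)]
Numerator: 8×2292 − 74×259 = -830
Denominator: √[(6928 − 5476)(68024 − 67081)] = √[1452 × 943] = 1170.1436
r = -830 / 1170.1436 ≈ -0.709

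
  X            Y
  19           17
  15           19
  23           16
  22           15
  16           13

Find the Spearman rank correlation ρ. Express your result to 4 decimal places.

Rank X: 3, 1, 5, 4, 2
Rank Y: 4, 5, 3, 2, 1
d = rank(X) − rank(Y): -1, -4, 2, 2, 1; Σd² = 26
ρ = 1 − 6Σd² / [n(n²−1)] = 1 − 6×26 / (5×24) = 1 − 156/120 ≈ -0.3000

-0.3000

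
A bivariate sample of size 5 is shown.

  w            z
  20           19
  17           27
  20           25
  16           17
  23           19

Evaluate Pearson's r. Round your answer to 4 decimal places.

-0.1330

n = 5, Σw = 96, Σz = 107, Σw² = 1874, Σz² = 2365, Σwz = 2048
nΣwz − ΣwΣz = 10240 − 10272 = -32
nΣw² − (Σw)² = 9370 − 9216 = 154; nΣz² − (Σz)² = 11825 − 11449 = 376
r = -32 / √(154 × 376) = -32 / 240.6325 ≈ -0.1330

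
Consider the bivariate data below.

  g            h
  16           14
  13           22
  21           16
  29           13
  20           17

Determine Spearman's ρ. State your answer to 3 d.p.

Rank g: 2, 1, 4, 5, 3
Rank h: 2, 5, 3, 1, 4
d = rank(g) − rank(h): 0, -4, 1, 4, -1; Σd² = 34
ρ = 1 − 6Σd² / [n(n²−1)] = 1 − 6×34 / (5×24) = 1 − 204/120 ≈ -0.700

-0.700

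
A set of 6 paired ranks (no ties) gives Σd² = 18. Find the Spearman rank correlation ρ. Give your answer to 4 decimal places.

ρ = 1 − 6Σd² / [n(n²−1)] = 1 − 6×18 / (6×35)
  = 1 − 108/210 = 1 − 0.51429 ≈ 0.4857

0.4857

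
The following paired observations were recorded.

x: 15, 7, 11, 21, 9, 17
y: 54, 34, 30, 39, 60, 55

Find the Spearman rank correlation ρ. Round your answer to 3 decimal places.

Rank x: 4, 1, 3, 6, 2, 5
Rank y: 4, 2, 1, 3, 6, 5
d = rank(x) − rank(y): 0, -1, 2, 3, -4, 0; Σd² = 30
ρ = 1 − 6Σd² / [n(n²−1)] = 1 − 6×30 / (6×35) = 1 − 180/210 ≈ 0.143

0.143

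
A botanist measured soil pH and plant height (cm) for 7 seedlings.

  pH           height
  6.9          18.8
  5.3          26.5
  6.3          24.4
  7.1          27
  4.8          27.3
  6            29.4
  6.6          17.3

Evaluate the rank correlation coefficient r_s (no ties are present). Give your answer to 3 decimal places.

Rank pH: 6, 2, 4, 7, 1, 3, 5
Rank height: 2, 4, 3, 5, 6, 7, 1
d = rank(pH) − rank(height): 4, -2, 1, 2, -5, -4, 4; Σd² = 82
ρ = 1 − 6Σd² / [n(n²−1)] = 1 − 6×82 / (7×48) = 1 − 492/336 ≈ -0.464

-0.464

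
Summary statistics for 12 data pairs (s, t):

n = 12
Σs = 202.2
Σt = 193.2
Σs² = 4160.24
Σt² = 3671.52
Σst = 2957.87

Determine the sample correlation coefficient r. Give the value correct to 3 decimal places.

r = (nΣst − ΣsΣt) / √[(nΣs² − (Σs)²)(nΣt² − (Σt)²)]
Numerator: 12×2957.87 − 202.2×193.2 = -3570.6
Denominator: √[(49922.88 − 40884.84)(44058.24 − 37326.24)] = √[9038.04 × 6732] = 7800.2619
r = -3570.6 / 7800.2619 ≈ -0.458

-0.458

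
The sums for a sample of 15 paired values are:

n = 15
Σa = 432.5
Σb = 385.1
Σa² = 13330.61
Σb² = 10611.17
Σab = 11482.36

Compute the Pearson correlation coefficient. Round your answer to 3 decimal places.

r = (nΣab − ΣaΣb) / √[(nΣa² − (Σa)²)(nΣb² − (Σb)²)]
Numerator: 15×11482.36 − 432.5×385.1 = 5679.65
Denominator: √[(199959.15 − 187056.25)(159167.55 − 148302.01)] = √[12902.9 × 10865.54] = 11840.4804
r = 5679.65 / 11840.4804 ≈ 0.480

0.480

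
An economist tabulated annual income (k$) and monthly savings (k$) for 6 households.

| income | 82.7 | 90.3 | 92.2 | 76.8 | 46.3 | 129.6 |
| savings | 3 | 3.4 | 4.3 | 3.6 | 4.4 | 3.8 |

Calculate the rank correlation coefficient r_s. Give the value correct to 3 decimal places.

-0.086

Rank income: 3, 4, 5, 2, 1, 6
Rank savings: 1, 2, 5, 3, 6, 4
d = rank(income) − rank(savings): 2, 2, 0, -1, -5, 2; Σd² = 38
ρ = 1 − 6Σd² / [n(n²−1)] = 1 − 6×38 / (6×35) = 1 − 228/210 ≈ -0.086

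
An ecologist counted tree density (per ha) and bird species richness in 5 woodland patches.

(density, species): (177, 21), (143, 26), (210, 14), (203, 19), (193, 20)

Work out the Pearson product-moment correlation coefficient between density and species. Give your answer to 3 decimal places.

n = 5, Σx = 926, Σy = 100, Σx² = 174336, Σy² = 2074, Σxy = 18092
nΣxy − ΣxΣy = 90460 − 92600 = -2140
nΣx² − (Σx)² = 871680 − 857476 = 14204; nΣy² − (Σy)² = 10370 − 10000 = 370
r = -2140 / √(14204 × 370) = -2140 / 2292.4834 ≈ -0.933

-0.933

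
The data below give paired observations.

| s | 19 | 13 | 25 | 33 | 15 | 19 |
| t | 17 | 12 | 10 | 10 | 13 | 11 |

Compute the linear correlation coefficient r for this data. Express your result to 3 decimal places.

-0.473

n = 6, Σs = 124, Σt = 73, Σs² = 2830, Σt² = 923, Σst = 1463
nΣst − ΣsΣt = 8778 − 9052 = -274
nΣs² − (Σs)² = 16980 − 15376 = 1604; nΣt² − (Σt)² = 5538 − 5329 = 209
r = -274 / √(1604 × 209) = -274 / 578.9957 ≈ -0.473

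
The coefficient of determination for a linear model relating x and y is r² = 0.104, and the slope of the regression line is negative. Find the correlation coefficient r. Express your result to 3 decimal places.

|r| = √0.104 = 0.322
The association is negative, so r = −0.322.

-0.322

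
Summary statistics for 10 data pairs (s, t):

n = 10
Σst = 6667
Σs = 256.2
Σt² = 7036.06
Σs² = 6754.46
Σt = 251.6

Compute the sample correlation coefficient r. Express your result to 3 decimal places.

0.603

r = (nΣst − ΣsΣt) / √[(nΣs² − (Σs)²)(nΣt² − (Σt)²)]
Numerator: 10×6667 − 256.2×251.6 = 2210.08
Denominator: √[(67544.6 − 65638.44)(70360.6 − 63302.56)] = √[1906.16 × 7058.04] = 3667.9359
r = 2210.08 / 3667.9359 ≈ 0.603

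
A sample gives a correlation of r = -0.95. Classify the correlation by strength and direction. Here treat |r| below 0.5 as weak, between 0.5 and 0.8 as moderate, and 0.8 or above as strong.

strong negative

r = -0.95 < 0 so the relationship is negative.
|r| = 0.95, which falls in the strong range.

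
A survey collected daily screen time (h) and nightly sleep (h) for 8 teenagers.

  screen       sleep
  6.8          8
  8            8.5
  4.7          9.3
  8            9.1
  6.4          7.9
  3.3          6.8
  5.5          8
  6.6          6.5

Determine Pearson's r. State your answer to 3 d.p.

0.340

n = 8, Σx = 49.3, Σy = 64.1, Σx² = 321.99, Σy² = 520.45, Σxy = 398.81
nΣxy − ΣxΣy = 3190.48 − 3160.13 = 30.35
nΣx² − (Σx)² = 2575.92 − 2430.49 = 145.43; nΣy² − (Σy)² = 4163.6 − 4108.81 = 54.79
r = 30.35 / √(145.43 × 54.79) = 30.35 / 89.2643 ≈ 0.340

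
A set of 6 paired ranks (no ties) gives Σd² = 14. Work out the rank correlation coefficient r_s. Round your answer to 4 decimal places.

0.6000

ρ = 1 − 6Σd² / [n(n²−1)] = 1 − 6×14 / (6×35)
  = 1 − 84/210 = 1 − 0.40000 ≈ 0.6000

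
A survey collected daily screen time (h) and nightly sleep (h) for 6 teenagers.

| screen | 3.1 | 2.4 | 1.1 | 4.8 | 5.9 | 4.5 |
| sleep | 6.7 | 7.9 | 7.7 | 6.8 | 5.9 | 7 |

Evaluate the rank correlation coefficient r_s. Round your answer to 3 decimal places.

Rank screen: 3, 2, 1, 5, 6, 4
Rank sleep: 2, 6, 5, 3, 1, 4
d = rank(screen) − rank(sleep): 1, -4, -4, 2, 5, 0; Σd² = 62
ρ = 1 − 6Σd² / [n(n²−1)] = 1 − 6×62 / (6×35) = 1 − 372/210 ≈ -0.771

-0.771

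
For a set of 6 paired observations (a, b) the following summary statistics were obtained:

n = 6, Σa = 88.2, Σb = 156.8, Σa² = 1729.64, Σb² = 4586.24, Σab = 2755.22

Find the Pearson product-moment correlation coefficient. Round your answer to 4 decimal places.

0.9789

r = (nΣab − ΣaΣb) / √[(nΣa² − (Σa)²)(nΣb² − (Σb)²)]
Numerator: 6×2755.22 − 88.2×156.8 = 2701.56
Denominator: √[(10377.84 − 7779.24)(27517.44 − 24586.24)] = √[2598.6 × 2931.2] = 2759.8943
r = 2701.56 / 2759.8943 ≈ 0.9789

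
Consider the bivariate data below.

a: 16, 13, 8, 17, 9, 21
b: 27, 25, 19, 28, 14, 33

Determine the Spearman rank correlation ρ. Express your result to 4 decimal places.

Rank a: 4, 3, 1, 5, 2, 6
Rank b: 4, 3, 2, 5, 1, 6
d = rank(a) − rank(b): 0, 0, -1, 0, 1, 0; Σd² = 2
ρ = 1 − 6Σd² / [n(n²−1)] = 1 − 6×2 / (6×35) = 1 − 12/210 ≈ 0.9429

0.9429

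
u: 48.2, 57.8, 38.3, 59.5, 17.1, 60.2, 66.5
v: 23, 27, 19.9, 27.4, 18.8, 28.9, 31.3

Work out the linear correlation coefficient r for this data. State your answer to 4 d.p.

n = 7, Σu = 347.6, Σv = 176.3, Σu² = 19009.92, Σv² = 4573.11, Σuv = 9204.38
nΣuv − ΣuΣv = 64430.66 − 61281.88 = 3148.78
nΣu² − (Σu)² = 133069.44 − 120825.76 = 12243.68; nΣv² − (Σv)² = 32011.77 − 31081.69 = 930.08
r = 3148.78 / √(12243.68 × 930.08) = 3148.78 / 3374.5521 ≈ 0.9331

0.9331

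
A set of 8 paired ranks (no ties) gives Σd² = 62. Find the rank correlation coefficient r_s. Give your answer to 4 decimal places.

ρ = 1 − 6Σd² / [n(n²−1)] = 1 − 6×62 / (8×63)
  = 1 − 372/504 = 1 − 0.73810 ≈ 0.2619

0.2619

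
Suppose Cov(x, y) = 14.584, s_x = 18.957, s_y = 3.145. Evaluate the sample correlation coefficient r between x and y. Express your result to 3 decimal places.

r = Cov(x,y) / (s_x · s_y) = 14.584 / (18.957 × 3.145)
  = 14.584 / 59.6198 ≈ 0.245

0.245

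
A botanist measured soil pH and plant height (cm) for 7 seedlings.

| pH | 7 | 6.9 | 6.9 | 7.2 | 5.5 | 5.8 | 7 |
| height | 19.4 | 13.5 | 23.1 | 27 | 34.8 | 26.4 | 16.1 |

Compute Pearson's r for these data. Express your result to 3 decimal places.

-0.693

n = 7, Σx = 46.3, Σy = 160.3, Σx² = 308.95, Σy² = 3988.43, Σxy = 1039.96
nΣxy − ΣxΣy = 7279.72 − 7421.89 = -142.17
nΣx² − (Σx)² = 2162.65 − 2143.69 = 18.96; nΣy² − (Σy)² = 27919.01 − 25696.09 = 2222.92
r = -142.17 / √(18.96 × 2222.92) = -142.17 / 205.2963 ≈ -0.693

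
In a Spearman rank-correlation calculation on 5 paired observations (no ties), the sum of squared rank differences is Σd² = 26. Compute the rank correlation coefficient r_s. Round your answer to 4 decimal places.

ρ = 1 − 6Σd² / [n(n²−1)] = 1 − 6×26 / (5×24)
  = 1 − 156/120 = 1 − 1.30000 ≈ -0.3000

-0.3000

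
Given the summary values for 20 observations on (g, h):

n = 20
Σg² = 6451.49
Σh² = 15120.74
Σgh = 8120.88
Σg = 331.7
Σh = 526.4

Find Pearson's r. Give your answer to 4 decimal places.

-0.5557

r = (nΣgh − ΣgΣh) / √[(nΣg² − (Σg)²)(nΣh² − (Σh)²)]
Numerator: 20×8120.88 − 331.7×526.4 = -12189.28
Denominator: √[(129029.8 − 110024.89)(302414.8 − 277096.96)] = √[19004.91 × 25317.84] = 21935.4341
r = -12189.28 / 21935.4341 ≈ -0.5557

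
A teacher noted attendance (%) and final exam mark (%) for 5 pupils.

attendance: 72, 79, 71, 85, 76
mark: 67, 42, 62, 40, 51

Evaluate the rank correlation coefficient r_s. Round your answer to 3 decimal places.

Rank attendance: 2, 4, 1, 5, 3
Rank mark: 5, 2, 4, 1, 3
d = rank(attendance) − rank(mark): -3, 2, -3, 4, 0; Σd² = 38
ρ = 1 − 6Σd² / [n(n²−1)] = 1 − 6×38 / (5×24) = 1 − 228/120 ≈ -0.900

-0.900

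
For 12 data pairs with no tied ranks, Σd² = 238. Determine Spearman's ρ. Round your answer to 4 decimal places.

0.1678

ρ = 1 − 6Σd² / [n(n²−1)] = 1 − 6×238 / (12×143)
  = 1 − 1428/1716 = 1 − 0.83217 ≈ 0.1678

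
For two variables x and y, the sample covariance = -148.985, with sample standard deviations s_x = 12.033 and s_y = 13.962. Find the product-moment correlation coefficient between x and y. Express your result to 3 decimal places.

-0.887

r = Cov(x,y) / (s_x · s_y) = -148.985 / (12.033 × 13.962)
  = -148.985 / 168.0047 ≈ -0.887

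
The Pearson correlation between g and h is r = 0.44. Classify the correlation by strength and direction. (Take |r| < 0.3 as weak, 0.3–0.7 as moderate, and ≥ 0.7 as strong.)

r = 0.44 > 0 so the relationship is positive.
|r| = 0.44, which falls in the moderate range.

moderate positive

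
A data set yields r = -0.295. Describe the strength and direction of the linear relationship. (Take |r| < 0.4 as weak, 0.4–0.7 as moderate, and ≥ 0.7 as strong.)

weak negative

r = -0.295 < 0 so the relationship is negative.
|r| = 0.295, which falls in the weak range.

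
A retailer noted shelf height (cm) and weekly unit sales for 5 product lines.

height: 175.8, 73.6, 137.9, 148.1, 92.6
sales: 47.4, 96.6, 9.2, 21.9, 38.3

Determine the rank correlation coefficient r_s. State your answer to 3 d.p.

-0.300

Rank height: 5, 1, 3, 4, 2
Rank sales: 4, 5, 1, 2, 3
d = rank(height) − rank(sales): 1, -4, 2, 2, -1; Σd² = 26
ρ = 1 − 6Σd² / [n(n²−1)] = 1 − 6×26 / (5×24) = 1 − 156/120 ≈ -0.300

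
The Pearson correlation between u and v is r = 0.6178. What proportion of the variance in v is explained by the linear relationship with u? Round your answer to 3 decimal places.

r² = (0.6178)² = 0.382

0.382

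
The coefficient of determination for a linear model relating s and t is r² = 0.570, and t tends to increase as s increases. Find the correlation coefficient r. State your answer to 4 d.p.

0.7550

|r| = √0.570 = 0.7550
The association is positive, so r = 0.7550.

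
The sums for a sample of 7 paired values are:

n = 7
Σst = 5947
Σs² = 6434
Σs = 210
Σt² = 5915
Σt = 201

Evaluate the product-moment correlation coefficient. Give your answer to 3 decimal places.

-0.599

r = (nΣst − ΣsΣt) / √[(nΣs² − (Σs)²)(nΣt² − (Σt)²)]
Numerator: 7×5947 − 210×201 = -581
Denominator: √[(45038 − 44100)(41405 − 40401)] = √[938 × 1004] = 970.4391
r = -581 / 970.4391 ≈ -0.599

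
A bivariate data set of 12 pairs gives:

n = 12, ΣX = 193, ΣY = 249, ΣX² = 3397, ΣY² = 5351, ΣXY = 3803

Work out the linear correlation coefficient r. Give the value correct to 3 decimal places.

-0.868

r = (nΣXY − ΣXΣY) / √[(nΣX² − (ΣX)²)(nΣY² − (ΣY)²)]
Numerator: 12×3803 − 193×249 = -2421
Denominator: √[(40764 − 37249)(64212 − 62001)] = √[3515 × 2211] = 2787.7706
r = -2421 / 2787.7706 ≈ -0.868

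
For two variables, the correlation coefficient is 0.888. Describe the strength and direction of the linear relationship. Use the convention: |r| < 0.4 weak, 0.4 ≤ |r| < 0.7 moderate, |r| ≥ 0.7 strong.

r = 0.888 > 0 so the relationship is positive.
|r| = 0.888, which falls in the strong range.

strong positive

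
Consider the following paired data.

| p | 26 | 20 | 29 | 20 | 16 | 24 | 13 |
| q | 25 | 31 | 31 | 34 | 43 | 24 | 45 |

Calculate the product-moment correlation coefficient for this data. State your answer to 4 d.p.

-0.8333

n = 7, Σp = 148, Σq = 233, Σp² = 3318, Σq² = 8153, Σpq = 4698
nΣpq − ΣpΣq = 32886 − 34484 = -1598
nΣp² − (Σp)² = 23226 − 21904 = 1322; nΣq² − (Σq)² = 57071 − 54289 = 2782
r = -1598 / √(1322 × 2782) = -1598 / 1917.7602 ≈ -0.8333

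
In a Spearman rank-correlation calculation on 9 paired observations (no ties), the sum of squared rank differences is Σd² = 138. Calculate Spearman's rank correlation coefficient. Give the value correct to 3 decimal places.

-0.150

ρ = 1 − 6Σd² / [n(n²−1)] = 1 − 6×138 / (9×80)
  = 1 − 828/720 = 1 − 1.1500 ≈ -0.150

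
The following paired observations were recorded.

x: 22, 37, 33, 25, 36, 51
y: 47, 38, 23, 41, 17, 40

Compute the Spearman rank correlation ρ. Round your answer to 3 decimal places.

-0.486

Rank x: 1, 5, 3, 2, 4, 6
Rank y: 6, 3, 2, 5, 1, 4
d = rank(x) − rank(y): -5, 2, 1, -3, 3, 2; Σd² = 52
ρ = 1 − 6Σd² / [n(n²−1)] = 1 − 6×52 / (6×35) = 1 − 312/210 ≈ -0.486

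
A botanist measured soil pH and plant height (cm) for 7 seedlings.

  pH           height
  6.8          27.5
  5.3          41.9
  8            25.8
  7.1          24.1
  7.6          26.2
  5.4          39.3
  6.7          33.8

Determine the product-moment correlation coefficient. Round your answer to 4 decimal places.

-0.9164

n = 7, Σx = 46.9, Σy = 218.6, Σx² = 320.55, Σy² = 7131.68, Σxy = 1424.38
nΣxy − ΣxΣy = 9970.66 − 10252.34 = -281.68
nΣx² − (Σx)² = 2243.85 − 2199.61 = 44.24; nΣy² − (Σy)² = 49921.76 − 47785.96 = 2135.8
r = -281.68 / √(44.24 × 2135.8) = -281.68 / 307.3887 ≈ -0.9164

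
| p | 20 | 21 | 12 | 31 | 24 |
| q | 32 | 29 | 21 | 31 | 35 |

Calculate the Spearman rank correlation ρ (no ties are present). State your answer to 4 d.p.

Rank p: 2, 3, 1, 5, 4
Rank q: 4, 2, 1, 3, 5
d = rank(p) − rank(q): -2, 1, 0, 2, -1; Σd² = 10
ρ = 1 − 6Σd² / [n(n²−1)] = 1 − 6×10 / (5×24) = 1 − 60/120 ≈ 0.5000

0.5000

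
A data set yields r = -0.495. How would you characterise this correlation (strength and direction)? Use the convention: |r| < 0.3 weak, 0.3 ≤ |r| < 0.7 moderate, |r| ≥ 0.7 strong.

moderate negative

r = -0.495 < 0 so the relationship is negative.
|r| = 0.495, which falls in the moderate range.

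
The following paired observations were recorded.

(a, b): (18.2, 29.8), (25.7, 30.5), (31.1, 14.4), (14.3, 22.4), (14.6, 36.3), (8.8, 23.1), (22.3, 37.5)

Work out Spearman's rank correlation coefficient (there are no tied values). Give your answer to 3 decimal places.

0.036

Rank a: 4, 6, 7, 2, 3, 1, 5
Rank b: 4, 5, 1, 2, 6, 3, 7
d = rank(a) − rank(b): 0, 1, 6, 0, -3, -2, -2; Σd² = 54
ρ = 1 − 6Σd² / [n(n²−1)] = 1 − 6×54 / (7×48) = 1 − 324/336 ≈ 0.036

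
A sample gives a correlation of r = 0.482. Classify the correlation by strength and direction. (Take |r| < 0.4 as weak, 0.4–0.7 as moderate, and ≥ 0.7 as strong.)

moderate positive

r = 0.482 > 0 so the relationship is positive.
|r| = 0.482, which falls in the moderate range.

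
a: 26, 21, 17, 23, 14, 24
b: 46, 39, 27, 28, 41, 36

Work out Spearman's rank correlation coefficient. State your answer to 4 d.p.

0.2571

Rank a: 6, 3, 2, 4, 1, 5
Rank b: 6, 4, 1, 2, 5, 3
d = rank(a) − rank(b): 0, -1, 1, 2, -4, 2; Σd² = 26
ρ = 1 − 6Σd² / [n(n²−1)] = 1 − 6×26 / (6×35) = 1 − 156/210 ≈ 0.2571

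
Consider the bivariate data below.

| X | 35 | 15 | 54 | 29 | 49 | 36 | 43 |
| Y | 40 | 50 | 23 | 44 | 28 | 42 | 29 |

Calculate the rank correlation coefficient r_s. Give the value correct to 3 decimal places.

Rank X: 3, 1, 7, 2, 6, 4, 5
Rank Y: 4, 7, 1, 6, 2, 5, 3
d = rank(X) − rank(Y): -1, -6, 6, -4, 4, -1, 2; Σd² = 110
ρ = 1 − 6Σd² / [n(n²−1)] = 1 − 6×110 / (7×48) = 1 − 660/336 ≈ -0.964

-0.964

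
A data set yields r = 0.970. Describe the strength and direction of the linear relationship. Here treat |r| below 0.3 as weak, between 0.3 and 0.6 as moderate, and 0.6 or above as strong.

strong positive

r = 0.970 > 0 so the relationship is positive.
|r| = 0.970, which falls in the strong range.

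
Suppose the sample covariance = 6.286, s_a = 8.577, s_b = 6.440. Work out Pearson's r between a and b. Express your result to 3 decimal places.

r = Cov(a,b) / (s_a · s_b) = 6.286 / (8.577 × 6.440)
  = 6.286 / 55.2359 ≈ 0.114

0.114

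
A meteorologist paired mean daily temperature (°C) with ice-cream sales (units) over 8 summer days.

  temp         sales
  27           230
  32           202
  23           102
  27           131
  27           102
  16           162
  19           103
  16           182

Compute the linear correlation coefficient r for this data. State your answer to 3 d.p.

n = 8, Σx = 187, Σy = 1214, Σx² = 4613, Σy² = 201650, Σxy = 28772
nΣxy − ΣxΣy = 230176 − 227018 = 3158
nΣx² − (Σx)² = 36904 − 34969 = 1935; nΣy² − (Σy)² = 1613200 − 1473796 = 139404
r = 3158 / √(1935 × 139404) = 3158 / 16423.9685 ≈ 0.192

0.192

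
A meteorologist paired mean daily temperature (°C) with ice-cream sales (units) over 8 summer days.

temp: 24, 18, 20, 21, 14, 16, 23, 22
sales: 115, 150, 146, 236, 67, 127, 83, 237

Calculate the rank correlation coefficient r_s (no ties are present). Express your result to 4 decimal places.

Rank temp: 8, 3, 4, 5, 1, 2, 7, 6
Rank sales: 3, 6, 5, 7, 1, 4, 2, 8
d = rank(temp) − rank(sales): 5, -3, -1, -2, 0, -2, 5, -2; Σd² = 72
ρ = 1 − 6Σd² / [n(n²−1)] = 1 − 6×72 / (8×63) = 1 − 432/504 ≈ 0.1429

0.1429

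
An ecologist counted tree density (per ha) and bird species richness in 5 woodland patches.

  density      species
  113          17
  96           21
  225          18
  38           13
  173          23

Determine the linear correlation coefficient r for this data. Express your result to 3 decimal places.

n = 5, Σx = 645, Σy = 92, Σx² = 103983, Σy² = 1752, Σxy = 12460
nΣxy − ΣxΣy = 62300 − 59340 = 2960
nΣx² − (Σx)² = 519915 − 416025 = 103890; nΣy² − (Σy)² = 8760 − 8464 = 296
r = 2960 / √(103890 × 296) = 2960 / 5545.3981 ≈ 0.534

0.534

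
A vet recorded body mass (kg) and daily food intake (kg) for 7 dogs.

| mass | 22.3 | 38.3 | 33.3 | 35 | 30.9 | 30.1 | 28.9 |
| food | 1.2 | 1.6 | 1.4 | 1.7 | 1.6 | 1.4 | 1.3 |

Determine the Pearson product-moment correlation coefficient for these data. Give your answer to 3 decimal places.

n = 7, Σx = 218.8, Σy = 10.2, Σx² = 6994.1, Σy² = 15.06, Σxy = 323.31
nΣxy − ΣxΣy = 2263.17 − 2231.76 = 31.41
nΣx² − (Σx)² = 48958.7 − 47873.44 = 1085.26; nΣy² − (Σy)² = 105.42 − 104.04 = 1.38
r = 31.41 / √(1085.26 × 1.38) = 31.41 / 38.6996 ≈ 0.812

0.812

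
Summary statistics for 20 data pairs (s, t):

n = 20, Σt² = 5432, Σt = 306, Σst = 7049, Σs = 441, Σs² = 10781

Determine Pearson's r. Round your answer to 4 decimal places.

r = (nΣst − ΣsΣt) / √[(nΣs² − (Σs)²)(nΣt² − (Σt)²)]
Numerator: 20×7049 − 441×306 = 6034
Denominator: √[(215620 − 194481)(108640 − 93636)] = √[21139 × 15004] = 17809.2548
r = 6034 / 17809.2548 ≈ 0.3388

0.3388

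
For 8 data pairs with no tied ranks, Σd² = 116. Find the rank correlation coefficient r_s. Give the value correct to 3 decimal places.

ρ = 1 − 6Σd² / [n(n²−1)] = 1 − 6×116 / (8×63)
  = 1 − 696/504 = 1 − 1.3810 ≈ -0.381

-0.381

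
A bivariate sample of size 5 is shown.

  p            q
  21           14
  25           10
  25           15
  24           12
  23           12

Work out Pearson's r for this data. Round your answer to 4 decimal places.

-0.2912

n = 5, Σp = 118, Σq = 63, Σp² = 2796, Σq² = 809, Σpq = 1483
nΣpq − ΣpΣq = 7415 − 7434 = -19
nΣp² − (Σp)² = 13980 − 13924 = 56; nΣq² − (Σq)² = 4045 − 3969 = 76
r = -19 / √(56 × 76) = -19 / 65.2380 ≈ -0.2912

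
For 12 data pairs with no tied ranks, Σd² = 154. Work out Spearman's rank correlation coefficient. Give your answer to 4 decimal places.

ρ = 1 − 6Σd² / [n(n²−1)] = 1 − 6×154 / (12×143)
  = 1 − 924/1716 = 1 − 0.53846 ≈ 0.4615

0.4615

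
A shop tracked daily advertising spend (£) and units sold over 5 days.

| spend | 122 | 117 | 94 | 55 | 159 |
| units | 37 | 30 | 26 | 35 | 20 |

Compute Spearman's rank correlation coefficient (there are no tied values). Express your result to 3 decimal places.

Rank spend: 4, 3, 2, 1, 5
Rank units: 5, 3, 2, 4, 1
d = rank(spend) − rank(units): -1, 0, 0, -3, 4; Σd² = 26
ρ = 1 − 6Σd² / [n(n²−1)] = 1 − 6×26 / (5×24) = 1 − 156/120 ≈ -0.300

-0.300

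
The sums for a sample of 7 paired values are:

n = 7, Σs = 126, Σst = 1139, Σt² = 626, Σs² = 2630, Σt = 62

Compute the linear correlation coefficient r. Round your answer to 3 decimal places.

r = (nΣst − ΣsΣt) / √[(nΣs² − (Σs)²)(nΣt² − (Σt)²)]
Numerator: 7×1139 − 126×62 = 161
Denominator: √[(18410 − 15876)(4382 − 3844)] = √[2534 × 538] = 1167.6010
r = 161 / 1167.6010 ≈ 0.138

0.138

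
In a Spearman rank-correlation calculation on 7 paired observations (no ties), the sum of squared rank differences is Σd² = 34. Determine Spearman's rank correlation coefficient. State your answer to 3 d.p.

ρ = 1 − 6Σd² / [n(n²−1)] = 1 − 6×34 / (7×48)
  = 1 − 204/336 = 1 − 0.6071 ≈ 0.393

0.393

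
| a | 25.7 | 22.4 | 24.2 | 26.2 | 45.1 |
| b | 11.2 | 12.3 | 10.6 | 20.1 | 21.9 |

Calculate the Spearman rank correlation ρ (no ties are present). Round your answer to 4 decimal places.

0.7000

Rank a: 3, 1, 2, 4, 5
Rank b: 2, 3, 1, 4, 5
d = rank(a) − rank(b): 1, -2, 1, 0, 0; Σd² = 6
ρ = 1 − 6Σd² / [n(n²−1)] = 1 − 6×6 / (5×24) = 1 − 36/120 ≈ 0.7000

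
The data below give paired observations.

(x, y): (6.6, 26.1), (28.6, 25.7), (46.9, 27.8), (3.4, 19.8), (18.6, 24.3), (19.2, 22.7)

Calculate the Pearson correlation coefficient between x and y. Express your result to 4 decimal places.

0.7026

n = 6, Σx = 123.3, Σy = 146.4, Σx² = 3787.29, Σy² = 3612.36, Σxy = 3166.24
nΣxy − ΣxΣy = 18997.44 − 18051.12 = 946.32
nΣx² − (Σx)² = 22723.74 − 15202.89 = 7520.85; nΣy² − (Σy)² = 21674.16 − 21432.96 = 241.2
r = 946.32 / √(7520.85 × 241.2) = 946.32 / 1346.8589 ≈ 0.7026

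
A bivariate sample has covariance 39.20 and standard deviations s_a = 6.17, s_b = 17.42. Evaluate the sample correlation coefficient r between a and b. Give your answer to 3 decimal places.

r = Cov(a,b) / (s_a · s_b) = 39.20 / (6.17 × 17.42)
  = 39.20 / 107.4814 ≈ 0.365

0.365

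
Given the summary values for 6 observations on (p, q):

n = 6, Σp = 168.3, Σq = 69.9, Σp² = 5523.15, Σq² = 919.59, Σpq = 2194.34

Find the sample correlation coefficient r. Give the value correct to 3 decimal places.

0.804

r = (nΣpq − ΣpΣq) / √[(nΣp² − (Σp)²)(nΣq² − (Σq)²)]
Numerator: 6×2194.34 − 168.3×69.9 = 1401.87
Denominator: √[(33138.9 − 28324.89)(5517.54 − 4886.01)] = √[4814.01 × 631.53] = 1743.6146
r = 1401.87 / 1743.6146 ≈ 0.804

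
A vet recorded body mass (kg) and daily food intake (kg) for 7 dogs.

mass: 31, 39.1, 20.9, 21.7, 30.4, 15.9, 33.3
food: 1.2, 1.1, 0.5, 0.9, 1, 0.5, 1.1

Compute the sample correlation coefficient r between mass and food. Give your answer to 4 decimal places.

n = 7, Σx = 192.3, Σy = 6.3, Σx² = 5683.37, Σy² = 6.17, Σxy = 185.17
nΣxy − ΣxΣy = 1296.19 − 1211.49 = 84.7
nΣx² − (Σx)² = 39783.59 − 36979.29 = 2804.3; nΣy² − (Σy)² = 43.19 − 39.69 = 3.5
r = 84.7 / √(2804.3 × 3.5) = 84.7 / 99.0709 ≈ 0.8549

0.8549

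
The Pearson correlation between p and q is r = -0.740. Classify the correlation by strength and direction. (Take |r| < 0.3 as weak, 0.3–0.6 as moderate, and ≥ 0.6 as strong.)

r = -0.740 < 0 so the relationship is negative.
|r| = 0.740, which falls in the strong range.

strong negative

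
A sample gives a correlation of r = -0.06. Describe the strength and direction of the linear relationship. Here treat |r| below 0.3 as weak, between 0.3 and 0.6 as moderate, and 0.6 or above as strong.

r = -0.06 < 0 so the relationship is negative.
|r| = 0.06, which falls in the weak range.

weak negative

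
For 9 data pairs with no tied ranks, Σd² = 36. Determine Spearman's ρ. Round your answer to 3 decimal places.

ρ = 1 − 6Σd² / [n(n²−1)] = 1 − 6×36 / (9×80)
  = 1 − 216/720 = 1 − 0.3000 ≈ 0.700

0.700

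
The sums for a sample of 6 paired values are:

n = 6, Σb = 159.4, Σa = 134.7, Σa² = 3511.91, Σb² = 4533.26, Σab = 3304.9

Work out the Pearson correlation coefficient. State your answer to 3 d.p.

-0.717

r = (nΣab − ΣaΣb) / √[(nΣa² − (Σa)²)(nΣb² − (Σb)²)]
Numerator: 6×3304.9 − 134.7×159.4 = -1641.78
Denominator: √[(21071.46 − 18144.09)(27199.56 − 25408.36)] = √[2927.37 × 1791.2] = 2289.8701
r = -1641.78 / 2289.8701 ≈ -0.717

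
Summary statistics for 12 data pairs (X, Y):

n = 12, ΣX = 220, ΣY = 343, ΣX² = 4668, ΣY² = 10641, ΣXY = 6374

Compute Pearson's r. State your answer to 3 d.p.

0.118

r = (nΣXY − ΣXΣY) / √[(nΣX² − (ΣX)²)(nΣY² − (ΣY)²)]
Numerator: 12×6374 − 220×343 = 1028
Denominator: √[(56016 − 48400)(127692 − 117649)] = √[7616 × 10043] = 8745.7125
r = 1028 / 8745.7125 ≈ 0.118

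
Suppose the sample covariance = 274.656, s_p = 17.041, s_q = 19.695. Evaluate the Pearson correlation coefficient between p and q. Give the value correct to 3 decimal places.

r = Cov(p,q) / (s_p · s_q) = 274.656 / (17.041 × 19.695)
  = 274.656 / 335.6225 ≈ 0.818

0.818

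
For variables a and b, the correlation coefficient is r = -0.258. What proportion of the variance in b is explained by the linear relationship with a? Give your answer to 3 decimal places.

0.067

r² = (-0.258)² = 0.067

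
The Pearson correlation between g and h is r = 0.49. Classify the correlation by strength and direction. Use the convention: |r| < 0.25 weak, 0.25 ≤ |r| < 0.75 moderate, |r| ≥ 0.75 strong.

r = 0.49 > 0 so the relationship is positive.
|r| = 0.49, which falls in the moderate range.

moderate positive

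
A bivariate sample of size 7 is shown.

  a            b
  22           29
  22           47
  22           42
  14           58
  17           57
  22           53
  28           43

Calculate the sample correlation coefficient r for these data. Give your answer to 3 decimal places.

n = 7, Σa = 147, Σb = 329, Σa² = 3205, Σb² = 16085, Σab = 6747
nΣab − ΣaΣb = 47229 − 48363 = -1134
nΣa² − (Σa)² = 22435 − 21609 = 826; nΣb² − (Σb)² = 112595 − 108241 = 4354
r = -1134 / √(826 × 4354) = -1134 / 1896.4187 ≈ -0.598

-0.598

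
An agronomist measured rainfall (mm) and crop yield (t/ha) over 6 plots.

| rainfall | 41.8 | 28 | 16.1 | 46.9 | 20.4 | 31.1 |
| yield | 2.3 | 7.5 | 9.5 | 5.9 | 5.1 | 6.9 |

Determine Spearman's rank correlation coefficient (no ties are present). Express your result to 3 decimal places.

-0.543

Rank rainfall: 5, 3, 1, 6, 2, 4
Rank yield: 1, 5, 6, 3, 2, 4
d = rank(rainfall) − rank(yield): 4, -2, -5, 3, 0, 0; Σd² = 54
ρ = 1 − 6Σd² / [n(n²−1)] = 1 − 6×54 / (6×35) = 1 − 324/210 ≈ -0.543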